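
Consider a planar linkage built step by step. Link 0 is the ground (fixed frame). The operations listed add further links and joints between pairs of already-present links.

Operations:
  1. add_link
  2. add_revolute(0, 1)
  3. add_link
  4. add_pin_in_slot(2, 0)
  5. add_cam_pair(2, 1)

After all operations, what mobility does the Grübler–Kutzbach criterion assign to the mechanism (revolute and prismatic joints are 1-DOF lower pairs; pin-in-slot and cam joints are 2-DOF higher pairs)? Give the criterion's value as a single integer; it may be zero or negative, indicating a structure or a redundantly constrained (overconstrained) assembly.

ground; <1,0,0>
#1 <2,0,0>
R:0↔1 J1 <2,1,0>
#2 <3,1,0>
PS:2↔0 J2 <3,1,1>
C:2↔1 J2 <3,1,2>
3×2 − 2×1 − 1×2 = 2

M = 2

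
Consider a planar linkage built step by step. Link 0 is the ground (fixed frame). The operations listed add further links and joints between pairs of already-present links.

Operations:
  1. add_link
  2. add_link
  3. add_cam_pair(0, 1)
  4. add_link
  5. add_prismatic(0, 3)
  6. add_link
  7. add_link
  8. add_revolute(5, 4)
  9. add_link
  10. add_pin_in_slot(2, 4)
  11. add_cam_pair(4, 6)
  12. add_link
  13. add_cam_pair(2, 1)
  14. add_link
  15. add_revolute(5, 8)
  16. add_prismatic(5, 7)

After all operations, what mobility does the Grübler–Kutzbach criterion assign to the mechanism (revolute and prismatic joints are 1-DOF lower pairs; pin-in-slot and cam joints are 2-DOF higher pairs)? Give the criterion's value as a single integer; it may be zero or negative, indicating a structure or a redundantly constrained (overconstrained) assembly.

M = 12

ground; <1,0,0>
#1 <2,0,0>
#2 <3,0,0>
C:0↔1 J2 <3,0,1>
#3 <4,0,1>
P:0↔3 J1 <4,1,1>
#4 <5,1,1>
#5 <6,1,1>
R:5↔4 J1 <6,2,1>
#6 <7,2,1>
PS:2↔4 J2 <7,2,2>
C:4↔6 J2 <7,2,3>
#7 <8,2,3>
C:2↔1 J2 <8,2,4>
#8 <9,2,4>
R:5↔8 J1 <9,3,4>
P:5↔7 J1 <9,4,4>
3×8 − 2×4 − 1×4 = 12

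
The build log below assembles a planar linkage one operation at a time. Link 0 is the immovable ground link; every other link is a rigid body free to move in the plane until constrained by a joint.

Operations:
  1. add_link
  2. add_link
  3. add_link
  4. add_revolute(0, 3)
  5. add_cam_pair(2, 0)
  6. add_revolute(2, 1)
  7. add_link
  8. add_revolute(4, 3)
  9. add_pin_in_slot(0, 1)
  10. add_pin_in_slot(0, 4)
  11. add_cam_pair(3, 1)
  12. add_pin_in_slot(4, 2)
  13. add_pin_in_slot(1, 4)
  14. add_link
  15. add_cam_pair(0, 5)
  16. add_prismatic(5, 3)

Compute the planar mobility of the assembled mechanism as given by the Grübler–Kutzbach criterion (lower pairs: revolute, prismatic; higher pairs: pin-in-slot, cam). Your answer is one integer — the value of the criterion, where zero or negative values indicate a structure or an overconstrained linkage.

(L,J1,J2)=(1,0,0); link0 fixed
link1: (2,0,0)
link2: (3,0,0)
link3: (4,0,0)
R 0-3 [J1]: (4,1,0)
C 2-0 [J2]: (4,1,1)
R 2-1 [J1]: (4,2,1)
link4: (5,2,1)
R 4-3 [J1]: (5,3,1)
PS 0-1 [J2]: (5,3,2)
PS 0-4 [J2]: (5,3,3)
C 3-1 [J2]: (5,3,4)
PS 4-2 [J2]: (5,3,5)
PS 1-4 [J2]: (5,3,6)
link5: (6,3,6)
C 0-5 [J2]: (6,3,7)
P 5-3 [J1]: (6,4,7)
Grübler: 3·5 − 2·4 − 7 = 0

M = 0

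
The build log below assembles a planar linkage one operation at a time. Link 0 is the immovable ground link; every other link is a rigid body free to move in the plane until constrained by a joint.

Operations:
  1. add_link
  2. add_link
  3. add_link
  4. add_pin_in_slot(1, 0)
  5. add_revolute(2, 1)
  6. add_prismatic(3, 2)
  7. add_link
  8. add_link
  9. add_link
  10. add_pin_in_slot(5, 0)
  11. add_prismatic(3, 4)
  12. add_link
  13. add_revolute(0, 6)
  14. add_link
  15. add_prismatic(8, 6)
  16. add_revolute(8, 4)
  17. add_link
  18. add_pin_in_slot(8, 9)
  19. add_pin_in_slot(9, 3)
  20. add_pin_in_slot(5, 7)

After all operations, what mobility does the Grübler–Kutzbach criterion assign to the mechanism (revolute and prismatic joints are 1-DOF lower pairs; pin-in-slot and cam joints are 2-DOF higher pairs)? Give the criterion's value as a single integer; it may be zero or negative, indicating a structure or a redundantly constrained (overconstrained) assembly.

M = 10

link 0 = ground. State L|J1|J2 = 1|0|0
+link1  2|0|0
+link2  3|0|0
+link3  4|0|0
PS(1,0) f=2→J2  4|0|1
R(2,1) f=1→J1  4|1|1
P(3,2) f=1→J1  4|2|1
+link4  5|2|1
+link5  6|2|1
+link6  7|2|1
PS(5,0) f=2→J2  7|2|2
P(3,4) f=1→J1  7|3|2
+link7  8|3|2
R(0,6) f=1→J1  8|4|2
+link8  9|4|2
P(8,6) f=1→J1  9|5|2
R(8,4) f=1→J1  9|6|2
+link9  10|6|2
PS(8,9) f=2→J2  10|6|3
PS(9,3) f=2→J2  10|6|4
PS(5,7) f=2→J2  10|6|5
M = 3(10−1)−2·6−5 = 27−12−5 = 10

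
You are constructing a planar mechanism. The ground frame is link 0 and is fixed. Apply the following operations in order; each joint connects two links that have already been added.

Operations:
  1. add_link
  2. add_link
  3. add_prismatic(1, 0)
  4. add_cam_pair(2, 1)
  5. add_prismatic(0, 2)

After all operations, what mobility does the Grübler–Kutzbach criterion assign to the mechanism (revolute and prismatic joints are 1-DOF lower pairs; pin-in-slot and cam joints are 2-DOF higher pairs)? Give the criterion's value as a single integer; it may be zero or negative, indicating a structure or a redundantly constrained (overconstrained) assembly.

M = 1

(L,J1,J2)=(1,0,0); link0 fixed
link1: (2,0,0)
link2: (3,0,0)
P 1-0 [J1]: (3,1,0)
C 2-1 [J2]: (3,1,1)
P 0-2 [J1]: (3,2,1)
Grübler: 3·2 − 2·2 − 1 = 1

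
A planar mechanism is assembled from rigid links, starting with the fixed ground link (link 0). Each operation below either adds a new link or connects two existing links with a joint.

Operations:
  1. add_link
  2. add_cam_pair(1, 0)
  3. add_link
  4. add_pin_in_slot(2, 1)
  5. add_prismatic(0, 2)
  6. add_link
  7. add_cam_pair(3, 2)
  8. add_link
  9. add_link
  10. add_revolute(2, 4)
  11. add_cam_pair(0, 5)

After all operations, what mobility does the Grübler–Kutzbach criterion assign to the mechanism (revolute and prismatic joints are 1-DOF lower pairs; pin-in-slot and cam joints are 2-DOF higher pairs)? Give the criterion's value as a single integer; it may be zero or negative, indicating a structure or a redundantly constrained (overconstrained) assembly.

L=1 J1=0 J2=0
add link → L=2 J1=0 J2=0
C@1,0 dof=2 J2 → L=2 J1=0 J2=1
add link → L=3 J1=0 J2=1
PS@2,1 dof=2 J2 → L=3 J1=0 J2=2
P@0,2 dof=1 J1 → L=3 J1=1 J2=2
add link → L=4 J1=1 J2=2
C@3,2 dof=2 J2 → L=4 J1=1 J2=3
add link → L=5 J1=1 J2=3
add link → L=6 J1=1 J2=3
R@2,4 dof=1 J1 → L=6 J1=2 J2=3
C@0,5 dof=2 J2 → L=6 J1=2 J2=4
M=3(L−1)−2J1−J2=3·5−2·2−4=7

M = 7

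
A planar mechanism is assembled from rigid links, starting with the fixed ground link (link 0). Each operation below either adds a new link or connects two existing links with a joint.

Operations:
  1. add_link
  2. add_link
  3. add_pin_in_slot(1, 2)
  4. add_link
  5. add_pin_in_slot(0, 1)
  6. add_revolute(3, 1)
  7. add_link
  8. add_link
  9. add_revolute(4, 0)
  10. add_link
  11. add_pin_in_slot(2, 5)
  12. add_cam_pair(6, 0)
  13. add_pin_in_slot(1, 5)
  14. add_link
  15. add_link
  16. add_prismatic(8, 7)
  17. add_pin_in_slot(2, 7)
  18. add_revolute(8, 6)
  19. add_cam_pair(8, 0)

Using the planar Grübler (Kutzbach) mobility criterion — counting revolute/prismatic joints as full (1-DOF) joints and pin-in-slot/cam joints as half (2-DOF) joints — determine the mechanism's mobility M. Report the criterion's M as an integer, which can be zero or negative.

(L,J1,J2)=(1,0,0); link0 fixed
link1: (2,0,0)
link2: (3,0,0)
PS 1-2 [J2]: (3,0,1)
link3: (4,0,1)
PS 0-1 [J2]: (4,0,2)
R 3-1 [J1]: (4,1,2)
link4: (5,1,2)
link5: (6,1,2)
R 4-0 [J1]: (6,2,2)
link6: (7,2,2)
PS 2-5 [J2]: (7,2,3)
C 6-0 [J2]: (7,2,4)
PS 1-5 [J2]: (7,2,5)
link7: (8,2,5)
link8: (9,2,5)
P 8-7 [J1]: (9,3,5)
PS 2-7 [J2]: (9,3,6)
R 8-6 [J1]: (9,4,6)
C 8-0 [J2]: (9,4,7)
Grübler: 3·8 − 2·4 − 7 = 9

M = 9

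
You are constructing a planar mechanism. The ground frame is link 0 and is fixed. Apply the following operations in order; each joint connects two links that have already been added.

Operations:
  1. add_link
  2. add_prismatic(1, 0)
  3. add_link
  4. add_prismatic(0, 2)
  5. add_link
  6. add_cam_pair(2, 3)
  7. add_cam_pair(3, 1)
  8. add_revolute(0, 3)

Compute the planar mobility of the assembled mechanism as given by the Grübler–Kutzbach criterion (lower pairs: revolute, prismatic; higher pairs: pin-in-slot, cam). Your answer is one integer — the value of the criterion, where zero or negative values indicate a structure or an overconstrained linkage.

M = 1

ground; <1,0,0>
#1 <2,0,0>
P:1↔0 J1 <2,1,0>
#2 <3,1,0>
P:0↔2 J1 <3,2,0>
#3 <4,2,0>
C:2↔3 J2 <4,2,1>
C:3↔1 J2 <4,2,2>
R:0↔3 J1 <4,3,2>
3×3 − 2×3 − 1×2 = 1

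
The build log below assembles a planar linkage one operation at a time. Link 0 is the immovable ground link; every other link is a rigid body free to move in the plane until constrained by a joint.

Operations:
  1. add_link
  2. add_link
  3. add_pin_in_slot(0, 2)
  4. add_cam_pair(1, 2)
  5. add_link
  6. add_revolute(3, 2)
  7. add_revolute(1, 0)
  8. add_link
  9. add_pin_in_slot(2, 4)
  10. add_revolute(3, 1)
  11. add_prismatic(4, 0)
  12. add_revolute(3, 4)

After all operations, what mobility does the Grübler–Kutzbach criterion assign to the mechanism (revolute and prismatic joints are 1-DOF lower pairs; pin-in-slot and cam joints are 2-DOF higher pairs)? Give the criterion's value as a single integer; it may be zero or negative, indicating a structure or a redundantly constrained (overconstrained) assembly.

M = -1

(L,J1,J2)=(1,0,0); link0 fixed
link1: (2,0,0)
link2: (3,0,0)
PS 0-2 [J2]: (3,0,1)
C 1-2 [J2]: (3,0,2)
link3: (4,0,2)
R 3-2 [J1]: (4,1,2)
R 1-0 [J1]: (4,2,2)
link4: (5,2,2)
PS 2-4 [J2]: (5,2,3)
R 3-1 [J1]: (5,3,3)
P 4-0 [J1]: (5,4,3)
R 3-4 [J1]: (5,5,3)
Grübler: 3·4 − 2·5 − 3 = -1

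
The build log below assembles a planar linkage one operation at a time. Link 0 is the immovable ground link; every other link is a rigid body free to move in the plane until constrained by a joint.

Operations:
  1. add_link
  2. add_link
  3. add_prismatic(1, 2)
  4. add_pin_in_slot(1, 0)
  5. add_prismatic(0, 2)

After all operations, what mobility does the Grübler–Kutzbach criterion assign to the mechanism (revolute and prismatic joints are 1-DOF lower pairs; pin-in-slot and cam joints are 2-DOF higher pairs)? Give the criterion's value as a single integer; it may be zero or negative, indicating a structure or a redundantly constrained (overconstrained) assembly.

link 0 = ground. State L|J1|J2 = 1|0|0
+link1  2|0|0
+link2  3|0|0
P(1,2) f=1→J1  3|1|0
PS(1,0) f=2→J2  3|1|1
P(0,2) f=1→J1  3|2|1
M = 3(3−1)−2·2−1 = 6−4−1 = 1

M = 1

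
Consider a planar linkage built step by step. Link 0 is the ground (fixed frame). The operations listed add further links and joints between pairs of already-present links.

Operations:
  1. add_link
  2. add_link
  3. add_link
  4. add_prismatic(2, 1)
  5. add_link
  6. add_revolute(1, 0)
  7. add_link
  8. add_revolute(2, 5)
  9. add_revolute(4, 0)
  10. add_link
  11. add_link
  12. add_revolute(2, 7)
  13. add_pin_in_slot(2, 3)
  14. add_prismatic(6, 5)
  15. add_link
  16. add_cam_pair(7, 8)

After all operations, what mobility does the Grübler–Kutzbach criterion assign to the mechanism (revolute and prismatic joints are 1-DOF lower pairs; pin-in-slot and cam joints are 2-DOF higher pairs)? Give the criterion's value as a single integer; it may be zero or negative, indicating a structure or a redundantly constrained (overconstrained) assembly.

M = 10

link 0 = ground. State L|J1|J2 = 1|0|0
+link1  2|0|0
+link2  3|0|0
+link3  4|0|0
P(2,1) f=1→J1  4|1|0
+link4  5|1|0
R(1,0) f=1→J1  5|2|0
+link5  6|2|0
R(2,5) f=1→J1  6|3|0
R(4,0) f=1→J1  6|4|0
+link6  7|4|0
+link7  8|4|0
R(2,7) f=1→J1  8|5|0
PS(2,3) f=2→J2  8|5|1
P(6,5) f=1→J1  8|6|1
+link8  9|6|1
C(7,8) f=2→J2  9|6|2
M = 3(9−1)−2·6−2 = 24−12−2 = 10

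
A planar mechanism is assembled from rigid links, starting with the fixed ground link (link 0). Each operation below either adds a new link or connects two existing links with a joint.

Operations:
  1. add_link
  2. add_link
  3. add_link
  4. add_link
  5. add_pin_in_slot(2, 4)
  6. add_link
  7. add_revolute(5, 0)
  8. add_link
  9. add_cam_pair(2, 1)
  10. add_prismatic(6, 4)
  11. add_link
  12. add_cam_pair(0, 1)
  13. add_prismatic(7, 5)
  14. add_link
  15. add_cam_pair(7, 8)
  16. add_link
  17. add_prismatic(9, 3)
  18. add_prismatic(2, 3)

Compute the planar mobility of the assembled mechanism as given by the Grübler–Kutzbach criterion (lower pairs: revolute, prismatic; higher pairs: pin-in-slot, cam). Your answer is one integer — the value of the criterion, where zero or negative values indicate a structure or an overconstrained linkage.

ground; <1,0,0>
#1 <2,0,0>
#2 <3,0,0>
#3 <4,0,0>
#4 <5,0,0>
PS:2↔4 J2 <5,0,1>
#5 <6,0,1>
R:5↔0 J1 <6,1,1>
#6 <7,1,1>
C:2↔1 J2 <7,1,2>
P:6↔4 J1 <7,2,2>
#7 <8,2,2>
C:0↔1 J2 <8,2,3>
P:7↔5 J1 <8,3,3>
#8 <9,3,3>
C:7↔8 J2 <9,3,4>
#9 <10,3,4>
P:9↔3 J1 <10,4,4>
P:2↔3 J1 <10,5,4>
3×9 − 2×5 − 1×4 = 13

M = 13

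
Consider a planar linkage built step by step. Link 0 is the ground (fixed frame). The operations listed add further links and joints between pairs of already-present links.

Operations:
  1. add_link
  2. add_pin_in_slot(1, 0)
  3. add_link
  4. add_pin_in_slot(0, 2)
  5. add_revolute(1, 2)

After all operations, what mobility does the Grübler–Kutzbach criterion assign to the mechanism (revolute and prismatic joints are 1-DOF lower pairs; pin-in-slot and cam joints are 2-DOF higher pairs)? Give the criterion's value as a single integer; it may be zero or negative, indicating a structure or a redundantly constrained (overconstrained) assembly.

ground; <1,0,0>
#1 <2,0,0>
PS:1↔0 J2 <2,0,1>
#2 <3,0,1>
PS:0↔2 J2 <3,0,2>
R:1↔2 J1 <3,1,2>
3×2 − 2×1 − 1×2 = 2

M = 2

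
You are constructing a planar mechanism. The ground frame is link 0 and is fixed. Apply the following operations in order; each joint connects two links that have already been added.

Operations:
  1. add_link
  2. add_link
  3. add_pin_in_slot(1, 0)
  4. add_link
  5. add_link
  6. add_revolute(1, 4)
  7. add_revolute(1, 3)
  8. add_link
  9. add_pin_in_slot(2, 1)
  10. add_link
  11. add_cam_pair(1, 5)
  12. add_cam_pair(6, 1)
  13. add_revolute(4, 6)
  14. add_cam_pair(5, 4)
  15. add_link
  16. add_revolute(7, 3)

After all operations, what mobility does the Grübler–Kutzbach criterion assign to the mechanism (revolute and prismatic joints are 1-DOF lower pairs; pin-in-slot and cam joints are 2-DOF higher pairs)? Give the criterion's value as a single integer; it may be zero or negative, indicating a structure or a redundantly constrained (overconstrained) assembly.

[1;0;0] (link 0 is ground)
L+ [2;0;0]
L+ [3;0;0]
PS(1,0)∈J2 [3;0;1]
L+ [4;0;1]
L+ [5;0;1]
R(1,4)∈J1 [5;1;1]
R(1,3)∈J1 [5;2;1]
L+ [6;2;1]
PS(2,1)∈J2 [6;2;2]
L+ [7;2;2]
C(1,5)∈J2 [7;2;3]
C(6,1)∈J2 [7;2;4]
R(4,6)∈J1 [7;3;4]
C(5,4)∈J2 [7;3;5]
L+ [8;3;5]
R(7,3)∈J1 [8;4;5]
mobility = 21 − 8 − 5 = 8

M = 8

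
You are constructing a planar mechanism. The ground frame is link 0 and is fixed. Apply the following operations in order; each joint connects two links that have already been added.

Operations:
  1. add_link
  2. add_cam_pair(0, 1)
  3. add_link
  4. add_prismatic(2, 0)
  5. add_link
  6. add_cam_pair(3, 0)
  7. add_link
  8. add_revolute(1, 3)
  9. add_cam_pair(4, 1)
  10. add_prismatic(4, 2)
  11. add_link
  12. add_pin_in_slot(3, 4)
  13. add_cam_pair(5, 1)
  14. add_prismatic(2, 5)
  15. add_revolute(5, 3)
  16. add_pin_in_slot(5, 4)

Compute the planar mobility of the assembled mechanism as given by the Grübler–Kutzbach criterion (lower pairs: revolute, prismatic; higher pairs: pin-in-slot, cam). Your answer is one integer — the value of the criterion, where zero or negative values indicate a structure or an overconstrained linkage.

M = -1

[1;0;0] (link 0 is ground)
L+ [2;0;0]
C(0,1)∈J2 [2;0;1]
L+ [3;0;1]
P(2,0)∈J1 [3;1;1]
L+ [4;1;1]
C(3,0)∈J2 [4;1;2]
L+ [5;1;2]
R(1,3)∈J1 [5;2;2]
C(4,1)∈J2 [5;2;3]
P(4,2)∈J1 [5;3;3]
L+ [6;3;3]
PS(3,4)∈J2 [6;3;4]
C(5,1)∈J2 [6;3;5]
P(2,5)∈J1 [6;4;5]
R(5,3)∈J1 [6;5;5]
PS(5,4)∈J2 [6;5;6]
mobility = 15 − 10 − 6 = -1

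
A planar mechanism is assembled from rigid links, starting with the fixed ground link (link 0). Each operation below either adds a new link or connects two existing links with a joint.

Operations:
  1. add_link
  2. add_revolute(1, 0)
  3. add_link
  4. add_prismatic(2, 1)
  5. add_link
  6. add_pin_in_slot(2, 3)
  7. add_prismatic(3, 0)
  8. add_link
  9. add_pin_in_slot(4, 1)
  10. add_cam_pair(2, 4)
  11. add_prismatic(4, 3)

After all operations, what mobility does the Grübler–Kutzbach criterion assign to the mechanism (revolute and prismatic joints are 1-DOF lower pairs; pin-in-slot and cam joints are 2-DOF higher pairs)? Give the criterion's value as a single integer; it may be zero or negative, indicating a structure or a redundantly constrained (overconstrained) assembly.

M = 1

(L,J1,J2)=(1,0,0); link0 fixed
link1: (2,0,0)
R 1-0 [J1]: (2,1,0)
link2: (3,1,0)
P 2-1 [J1]: (3,2,0)
link3: (4,2,0)
PS 2-3 [J2]: (4,2,1)
P 3-0 [J1]: (4,3,1)
link4: (5,3,1)
PS 4-1 [J2]: (5,3,2)
C 2-4 [J2]: (5,3,3)
P 4-3 [J1]: (5,4,3)
Grübler: 3·4 − 2·4 − 3 = 1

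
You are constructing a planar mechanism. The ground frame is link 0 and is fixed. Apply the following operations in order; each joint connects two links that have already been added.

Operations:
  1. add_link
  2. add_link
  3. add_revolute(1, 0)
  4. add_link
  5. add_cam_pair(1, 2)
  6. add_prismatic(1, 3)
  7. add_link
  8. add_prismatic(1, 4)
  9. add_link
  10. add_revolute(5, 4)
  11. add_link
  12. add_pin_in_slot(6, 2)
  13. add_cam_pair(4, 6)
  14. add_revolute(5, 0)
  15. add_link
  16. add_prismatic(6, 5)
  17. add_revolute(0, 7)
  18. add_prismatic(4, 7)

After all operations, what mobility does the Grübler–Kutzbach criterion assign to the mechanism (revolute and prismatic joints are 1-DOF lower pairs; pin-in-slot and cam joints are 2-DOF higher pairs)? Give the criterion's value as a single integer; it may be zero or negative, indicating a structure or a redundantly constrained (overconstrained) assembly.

[1;0;0] (link 0 is ground)
L+ [2;0;0]
L+ [3;0;0]
R(1,0)∈J1 [3;1;0]
L+ [4;1;0]
C(1,2)∈J2 [4;1;1]
P(1,3)∈J1 [4;2;1]
L+ [5;2;1]
P(1,4)∈J1 [5;3;1]
L+ [6;3;1]
R(5,4)∈J1 [6;4;1]
L+ [7;4;1]
PS(6,2)∈J2 [7;4;2]
C(4,6)∈J2 [7;4;3]
R(5,0)∈J1 [7;5;3]
L+ [8;5;3]
P(6,5)∈J1 [8;6;3]
R(0,7)∈J1 [8;7;3]
P(4,7)∈J1 [8;8;3]
mobility = 21 − 16 − 3 = 2

M = 2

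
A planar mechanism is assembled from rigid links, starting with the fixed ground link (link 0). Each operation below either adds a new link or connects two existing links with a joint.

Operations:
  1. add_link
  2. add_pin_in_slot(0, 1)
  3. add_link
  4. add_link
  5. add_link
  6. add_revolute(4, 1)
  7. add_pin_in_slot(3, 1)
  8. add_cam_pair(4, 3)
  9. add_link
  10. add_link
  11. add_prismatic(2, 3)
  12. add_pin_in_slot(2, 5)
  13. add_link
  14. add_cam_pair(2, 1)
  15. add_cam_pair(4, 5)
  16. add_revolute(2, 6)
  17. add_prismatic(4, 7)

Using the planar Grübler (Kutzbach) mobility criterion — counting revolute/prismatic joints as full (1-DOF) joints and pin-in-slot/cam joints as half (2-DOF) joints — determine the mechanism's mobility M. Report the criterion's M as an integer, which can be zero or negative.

M = 7

L=1 J1=0 J2=0
add link → L=2 J1=0 J2=0
PS@0,1 dof=2 J2 → L=2 J1=0 J2=1
add link → L=3 J1=0 J2=1
add link → L=4 J1=0 J2=1
add link → L=5 J1=0 J2=1
R@4,1 dof=1 J1 → L=5 J1=1 J2=1
PS@3,1 dof=2 J2 → L=5 J1=1 J2=2
C@4,3 dof=2 J2 → L=5 J1=1 J2=3
add link → L=6 J1=1 J2=3
add link → L=7 J1=1 J2=3
P@2,3 dof=1 J1 → L=7 J1=2 J2=3
PS@2,5 dof=2 J2 → L=7 J1=2 J2=4
add link → L=8 J1=2 J2=4
C@2,1 dof=2 J2 → L=8 J1=2 J2=5
C@4,5 dof=2 J2 → L=8 J1=2 J2=6
R@2,6 dof=1 J1 → L=8 J1=3 J2=6
P@4,7 dof=1 J1 → L=8 J1=4 J2=6
M=3(L−1)−2J1−J2=3·7−2·4−6=7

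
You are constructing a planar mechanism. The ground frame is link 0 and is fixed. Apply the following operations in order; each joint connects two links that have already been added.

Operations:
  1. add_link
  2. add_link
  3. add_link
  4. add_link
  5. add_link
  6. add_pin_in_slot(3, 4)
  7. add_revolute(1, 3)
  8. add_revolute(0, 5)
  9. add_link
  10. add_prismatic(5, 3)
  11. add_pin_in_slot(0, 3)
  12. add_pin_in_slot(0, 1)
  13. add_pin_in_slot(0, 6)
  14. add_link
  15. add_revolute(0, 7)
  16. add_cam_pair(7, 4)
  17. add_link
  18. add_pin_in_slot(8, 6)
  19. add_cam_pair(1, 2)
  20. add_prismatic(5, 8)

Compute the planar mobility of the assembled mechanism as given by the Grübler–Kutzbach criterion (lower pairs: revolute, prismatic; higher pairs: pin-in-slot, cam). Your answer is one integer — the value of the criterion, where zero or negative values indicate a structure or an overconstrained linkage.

M = 7

(L,J1,J2)=(1,0,0); link0 fixed
link1: (2,0,0)
link2: (3,0,0)
link3: (4,0,0)
link4: (5,0,0)
link5: (6,0,0)
PS 3-4 [J2]: (6,0,1)
R 1-3 [J1]: (6,1,1)
R 0-5 [J1]: (6,2,1)
link6: (7,2,1)
P 5-3 [J1]: (7,3,1)
PS 0-3 [J2]: (7,3,2)
PS 0-1 [J2]: (7,3,3)
PS 0-6 [J2]: (7,3,4)
link7: (8,3,4)
R 0-7 [J1]: (8,4,4)
C 7-4 [J2]: (8,4,5)
link8: (9,4,5)
PS 8-6 [J2]: (9,4,6)
C 1-2 [J2]: (9,4,7)
P 5-8 [J1]: (9,5,7)
Grübler: 3·8 − 2·5 − 7 = 7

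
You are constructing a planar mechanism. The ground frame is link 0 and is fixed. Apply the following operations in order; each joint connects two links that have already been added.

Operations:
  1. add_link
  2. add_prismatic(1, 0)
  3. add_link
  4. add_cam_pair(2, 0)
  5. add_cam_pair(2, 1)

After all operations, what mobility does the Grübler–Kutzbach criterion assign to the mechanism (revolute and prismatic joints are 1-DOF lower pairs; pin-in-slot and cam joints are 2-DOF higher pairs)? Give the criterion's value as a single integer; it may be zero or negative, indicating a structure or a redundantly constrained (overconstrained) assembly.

[1;0;0] (link 0 is ground)
L+ [2;0;0]
P(1,0)∈J1 [2;1;0]
L+ [3;1;0]
C(2,0)∈J2 [3;1;1]
C(2,1)∈J2 [3;1;2]
mobility = 6 − 2 − 2 = 2

M = 2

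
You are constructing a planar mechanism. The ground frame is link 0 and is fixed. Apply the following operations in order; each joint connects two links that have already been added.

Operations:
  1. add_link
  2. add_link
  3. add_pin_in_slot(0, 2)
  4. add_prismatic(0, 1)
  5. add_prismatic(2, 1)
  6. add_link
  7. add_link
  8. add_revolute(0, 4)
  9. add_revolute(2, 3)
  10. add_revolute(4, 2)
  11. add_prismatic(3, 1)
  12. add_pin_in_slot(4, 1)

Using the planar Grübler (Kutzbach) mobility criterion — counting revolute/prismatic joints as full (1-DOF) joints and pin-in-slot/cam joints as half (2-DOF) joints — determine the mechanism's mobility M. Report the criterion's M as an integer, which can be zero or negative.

[1;0;0] (link 0 is ground)
L+ [2;0;0]
L+ [3;0;0]
PS(0,2)∈J2 [3;0;1]
P(0,1)∈J1 [3;1;1]
P(2,1)∈J1 [3;2;1]
L+ [4;2;1]
L+ [5;2;1]
R(0,4)∈J1 [5;3;1]
R(2,3)∈J1 [5;4;1]
R(4,2)∈J1 [5;5;1]
P(3,1)∈J1 [5;6;1]
PS(4,1)∈J2 [5;6;2]
mobility = 12 − 12 − 2 = -2

M = -2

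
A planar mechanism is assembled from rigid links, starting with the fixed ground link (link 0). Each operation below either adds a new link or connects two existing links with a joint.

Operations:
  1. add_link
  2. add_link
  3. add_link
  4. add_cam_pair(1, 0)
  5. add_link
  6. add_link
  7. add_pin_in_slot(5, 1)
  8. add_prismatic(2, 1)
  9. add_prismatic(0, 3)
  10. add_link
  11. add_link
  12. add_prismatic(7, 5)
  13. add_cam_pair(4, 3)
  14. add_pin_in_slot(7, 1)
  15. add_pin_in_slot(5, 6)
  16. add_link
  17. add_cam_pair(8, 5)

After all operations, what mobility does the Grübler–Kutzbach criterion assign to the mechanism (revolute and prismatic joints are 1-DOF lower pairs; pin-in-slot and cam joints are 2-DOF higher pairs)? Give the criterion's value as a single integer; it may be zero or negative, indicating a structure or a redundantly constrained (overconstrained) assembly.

M = 12

L=1 J1=0 J2=0
add link → L=2 J1=0 J2=0
add link → L=3 J1=0 J2=0
add link → L=4 J1=0 J2=0
C@1,0 dof=2 J2 → L=4 J1=0 J2=1
add link → L=5 J1=0 J2=1
add link → L=6 J1=0 J2=1
PS@5,1 dof=2 J2 → L=6 J1=0 J2=2
P@2,1 dof=1 J1 → L=6 J1=1 J2=2
P@0,3 dof=1 J1 → L=6 J1=2 J2=2
add link → L=7 J1=2 J2=2
add link → L=8 J1=2 J2=2
P@7,5 dof=1 J1 → L=8 J1=3 J2=2
C@4,3 dof=2 J2 → L=8 J1=3 J2=3
PS@7,1 dof=2 J2 → L=8 J1=3 J2=4
PS@5,6 dof=2 J2 → L=8 J1=3 J2=5
add link → L=9 J1=3 J2=5
C@8,5 dof=2 J2 → L=9 J1=3 J2=6
M=3(L−1)−2J1−J2=3·8−2·3−6=12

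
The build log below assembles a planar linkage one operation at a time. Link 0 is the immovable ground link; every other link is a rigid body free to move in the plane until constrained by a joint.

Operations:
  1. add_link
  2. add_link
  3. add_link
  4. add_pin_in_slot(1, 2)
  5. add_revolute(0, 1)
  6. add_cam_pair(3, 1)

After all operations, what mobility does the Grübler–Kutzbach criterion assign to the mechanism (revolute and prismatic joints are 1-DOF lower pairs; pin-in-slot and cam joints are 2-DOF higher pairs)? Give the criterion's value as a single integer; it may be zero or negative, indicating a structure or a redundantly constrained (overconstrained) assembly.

[1;0;0] (link 0 is ground)
L+ [2;0;0]
L+ [3;0;0]
L+ [4;0;0]
PS(1,2)∈J2 [4;0;1]
R(0,1)∈J1 [4;1;1]
C(3,1)∈J2 [4;1;2]
mobility = 9 − 2 − 2 = 5

M = 5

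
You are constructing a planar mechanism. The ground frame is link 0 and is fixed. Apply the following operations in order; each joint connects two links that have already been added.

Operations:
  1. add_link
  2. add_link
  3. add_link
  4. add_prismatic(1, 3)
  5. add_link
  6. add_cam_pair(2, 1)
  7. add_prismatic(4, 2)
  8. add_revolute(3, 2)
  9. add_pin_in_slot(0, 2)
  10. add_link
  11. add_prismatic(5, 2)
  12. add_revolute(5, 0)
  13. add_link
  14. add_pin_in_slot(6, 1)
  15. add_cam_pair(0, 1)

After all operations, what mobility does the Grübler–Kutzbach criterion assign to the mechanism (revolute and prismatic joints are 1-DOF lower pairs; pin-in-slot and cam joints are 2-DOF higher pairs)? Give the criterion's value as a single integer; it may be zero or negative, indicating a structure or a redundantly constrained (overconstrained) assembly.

M = 4

[1;0;0] (link 0 is ground)
L+ [2;0;0]
L+ [3;0;0]
L+ [4;0;0]
P(1,3)∈J1 [4;1;0]
L+ [5;1;0]
C(2,1)∈J2 [5;1;1]
P(4,2)∈J1 [5;2;1]
R(3,2)∈J1 [5;3;1]
PS(0,2)∈J2 [5;3;2]
L+ [6;3;2]
P(5,2)∈J1 [6;4;2]
R(5,0)∈J1 [6;5;2]
L+ [7;5;2]
PS(6,1)∈J2 [7;5;3]
C(0,1)∈J2 [7;5;4]
mobility = 18 − 10 − 4 = 4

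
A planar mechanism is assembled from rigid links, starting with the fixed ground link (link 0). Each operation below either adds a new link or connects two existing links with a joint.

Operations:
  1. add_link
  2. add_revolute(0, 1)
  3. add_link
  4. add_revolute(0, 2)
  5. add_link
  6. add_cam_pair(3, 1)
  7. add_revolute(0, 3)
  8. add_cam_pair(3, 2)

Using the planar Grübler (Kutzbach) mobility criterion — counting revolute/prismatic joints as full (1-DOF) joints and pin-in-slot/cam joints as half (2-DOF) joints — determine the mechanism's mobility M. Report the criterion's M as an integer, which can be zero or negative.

link 0 = ground. State L|J1|J2 = 1|0|0
+link1  2|0|0
R(0,1) f=1→J1  2|1|0
+link2  3|1|0
R(0,2) f=1→J1  3|2|0
+link3  4|2|0
C(3,1) f=2→J2  4|2|1
R(0,3) f=1→J1  4|3|1
C(3,2) f=2→J2  4|3|2
M = 3(4−1)−2·3−2 = 9−6−2 = 1

M = 1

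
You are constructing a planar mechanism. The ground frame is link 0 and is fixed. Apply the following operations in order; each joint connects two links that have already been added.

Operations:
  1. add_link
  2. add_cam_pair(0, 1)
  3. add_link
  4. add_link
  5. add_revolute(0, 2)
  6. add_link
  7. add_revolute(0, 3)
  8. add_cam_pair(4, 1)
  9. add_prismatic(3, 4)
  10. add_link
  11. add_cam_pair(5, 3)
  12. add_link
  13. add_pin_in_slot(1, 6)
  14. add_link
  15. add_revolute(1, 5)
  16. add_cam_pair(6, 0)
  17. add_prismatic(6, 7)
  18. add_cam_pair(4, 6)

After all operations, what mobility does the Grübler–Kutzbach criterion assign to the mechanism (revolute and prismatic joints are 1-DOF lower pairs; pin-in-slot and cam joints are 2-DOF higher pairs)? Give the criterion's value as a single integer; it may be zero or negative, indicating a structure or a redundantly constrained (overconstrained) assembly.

[1;0;0] (link 0 is ground)
L+ [2;0;0]
C(0,1)∈J2 [2;0;1]
L+ [3;0;1]
L+ [4;0;1]
R(0,2)∈J1 [4;1;1]
L+ [5;1;1]
R(0,3)∈J1 [5;2;1]
C(4,1)∈J2 [5;2;2]
P(3,4)∈J1 [5;3;2]
L+ [6;3;2]
C(5,3)∈J2 [6;3;3]
L+ [7;3;3]
PS(1,6)∈J2 [7;3;4]
L+ [8;3;4]
R(1,5)∈J1 [8;4;4]
C(6,0)∈J2 [8;4;5]
P(6,7)∈J1 [8;5;5]
C(4,6)∈J2 [8;5;6]
mobility = 21 − 10 − 6 = 5

M = 5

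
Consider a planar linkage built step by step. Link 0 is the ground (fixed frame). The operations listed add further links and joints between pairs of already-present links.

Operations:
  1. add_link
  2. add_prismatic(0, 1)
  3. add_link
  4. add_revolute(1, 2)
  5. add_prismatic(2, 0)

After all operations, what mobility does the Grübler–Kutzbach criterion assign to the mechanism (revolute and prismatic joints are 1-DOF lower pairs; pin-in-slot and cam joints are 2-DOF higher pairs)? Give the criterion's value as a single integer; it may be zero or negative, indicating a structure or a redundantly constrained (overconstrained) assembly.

[1;0;0] (link 0 is ground)
L+ [2;0;0]
P(0,1)∈J1 [2;1;0]
L+ [3;1;0]
R(1,2)∈J1 [3;2;0]
P(2,0)∈J1 [3;3;0]
mobility = 6 − 6 − 0 = 0

M = 0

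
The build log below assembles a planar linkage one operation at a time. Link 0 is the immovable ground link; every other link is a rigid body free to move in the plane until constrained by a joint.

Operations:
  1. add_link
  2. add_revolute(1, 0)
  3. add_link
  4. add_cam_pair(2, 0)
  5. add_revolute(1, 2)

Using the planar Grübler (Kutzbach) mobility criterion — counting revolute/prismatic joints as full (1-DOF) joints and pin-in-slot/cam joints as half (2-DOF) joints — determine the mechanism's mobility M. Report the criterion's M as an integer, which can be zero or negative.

M = 1

link 0 = ground. State L|J1|J2 = 1|0|0
+link1  2|0|0
R(1,0) f=1→J1  2|1|0
+link2  3|1|0
C(2,0) f=2→J2  3|1|1
R(1,2) f=1→J1  3|2|1
M = 3(3−1)−2·2−1 = 6−4−1 = 1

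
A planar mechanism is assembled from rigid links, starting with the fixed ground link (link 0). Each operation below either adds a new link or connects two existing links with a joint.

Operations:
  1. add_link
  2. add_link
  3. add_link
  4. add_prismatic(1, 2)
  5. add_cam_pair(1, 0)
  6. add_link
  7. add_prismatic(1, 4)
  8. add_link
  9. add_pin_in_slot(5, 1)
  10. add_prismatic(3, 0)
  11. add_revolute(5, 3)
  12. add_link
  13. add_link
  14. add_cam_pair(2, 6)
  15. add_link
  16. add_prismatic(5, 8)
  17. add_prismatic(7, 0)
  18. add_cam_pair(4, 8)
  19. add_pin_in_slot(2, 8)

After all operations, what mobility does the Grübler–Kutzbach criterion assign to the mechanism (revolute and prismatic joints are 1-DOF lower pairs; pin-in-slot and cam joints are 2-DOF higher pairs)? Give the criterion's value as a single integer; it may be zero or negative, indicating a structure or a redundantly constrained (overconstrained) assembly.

M = 7

(L,J1,J2)=(1,0,0); link0 fixed
link1: (2,0,0)
link2: (3,0,0)
link3: (4,0,0)
P 1-2 [J1]: (4,1,0)
C 1-0 [J2]: (4,1,1)
link4: (5,1,1)
P 1-4 [J1]: (5,2,1)
link5: (6,2,1)
PS 5-1 [J2]: (6,2,2)
P 3-0 [J1]: (6,3,2)
R 5-3 [J1]: (6,4,2)
link6: (7,4,2)
link7: (8,4,2)
C 2-6 [J2]: (8,4,3)
link8: (9,4,3)
P 5-8 [J1]: (9,5,3)
P 7-0 [J1]: (9,6,3)
C 4-8 [J2]: (9,6,4)
PS 2-8 [J2]: (9,6,5)
Grübler: 3·8 − 2·6 − 5 = 7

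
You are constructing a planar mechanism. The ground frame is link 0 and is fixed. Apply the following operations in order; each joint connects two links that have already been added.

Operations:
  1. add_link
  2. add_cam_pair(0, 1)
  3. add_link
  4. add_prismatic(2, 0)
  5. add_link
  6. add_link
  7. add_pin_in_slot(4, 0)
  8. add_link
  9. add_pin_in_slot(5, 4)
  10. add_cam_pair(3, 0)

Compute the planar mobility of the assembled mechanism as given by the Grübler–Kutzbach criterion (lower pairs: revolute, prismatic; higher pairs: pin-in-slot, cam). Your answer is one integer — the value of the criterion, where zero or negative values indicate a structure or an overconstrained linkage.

M = 9

[1;0;0] (link 0 is ground)
L+ [2;0;0]
C(0,1)∈J2 [2;0;1]
L+ [3;0;1]
P(2,0)∈J1 [3;1;1]
L+ [4;1;1]
L+ [5;1;1]
PS(4,0)∈J2 [5;1;2]
L+ [6;1;2]
PS(5,4)∈J2 [6;1;3]
C(3,0)∈J2 [6;1;4]
mobility = 15 − 2 − 4 = 9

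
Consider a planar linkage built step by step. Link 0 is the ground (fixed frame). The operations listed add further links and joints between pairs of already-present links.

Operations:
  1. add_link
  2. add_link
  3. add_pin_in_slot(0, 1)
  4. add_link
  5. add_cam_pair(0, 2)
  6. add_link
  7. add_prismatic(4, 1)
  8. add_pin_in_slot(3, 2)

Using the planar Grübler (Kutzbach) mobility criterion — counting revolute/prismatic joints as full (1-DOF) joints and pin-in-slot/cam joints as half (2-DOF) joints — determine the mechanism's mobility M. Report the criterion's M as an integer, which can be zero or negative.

(L,J1,J2)=(1,0,0); link0 fixed
link1: (2,0,0)
link2: (3,0,0)
PS 0-1 [J2]: (3,0,1)
link3: (4,0,1)
C 0-2 [J2]: (4,0,2)
link4: (5,0,2)
P 4-1 [J1]: (5,1,2)
PS 3-2 [J2]: (5,1,3)
Grübler: 3·4 − 2·1 − 3 = 7

M = 7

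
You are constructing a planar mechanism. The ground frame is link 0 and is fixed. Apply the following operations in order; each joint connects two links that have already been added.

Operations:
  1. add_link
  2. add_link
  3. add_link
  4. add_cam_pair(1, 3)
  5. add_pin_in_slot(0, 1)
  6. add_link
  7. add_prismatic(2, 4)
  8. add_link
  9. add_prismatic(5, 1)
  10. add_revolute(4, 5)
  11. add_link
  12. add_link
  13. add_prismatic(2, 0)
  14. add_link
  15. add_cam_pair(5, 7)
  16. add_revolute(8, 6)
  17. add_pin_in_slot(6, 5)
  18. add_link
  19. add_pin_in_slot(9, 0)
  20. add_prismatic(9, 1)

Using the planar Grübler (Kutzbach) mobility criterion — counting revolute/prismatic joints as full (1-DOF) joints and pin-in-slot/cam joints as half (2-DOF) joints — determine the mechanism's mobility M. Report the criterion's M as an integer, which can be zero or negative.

M = 10

link 0 = ground. State L|J1|J2 = 1|0|0
+link1  2|0|0
+link2  3|0|0
+link3  4|0|0
C(1,3) f=2→J2  4|0|1
PS(0,1) f=2→J2  4|0|2
+link4  5|0|2
P(2,4) f=1→J1  5|1|2
+link5  6|1|2
P(5,1) f=1→J1  6|2|2
R(4,5) f=1→J1  6|3|2
+link6  7|3|2
+link7  8|3|2
P(2,0) f=1→J1  8|4|2
+link8  9|4|2
C(5,7) f=2→J2  9|4|3
R(8,6) f=1→J1  9|5|3
PS(6,5) f=2→J2  9|5|4
+link9  10|5|4
PS(9,0) f=2→J2  10|5|5
P(9,1) f=1→J1  10|6|5
M = 3(10−1)−2·6−5 = 27−12−5 = 10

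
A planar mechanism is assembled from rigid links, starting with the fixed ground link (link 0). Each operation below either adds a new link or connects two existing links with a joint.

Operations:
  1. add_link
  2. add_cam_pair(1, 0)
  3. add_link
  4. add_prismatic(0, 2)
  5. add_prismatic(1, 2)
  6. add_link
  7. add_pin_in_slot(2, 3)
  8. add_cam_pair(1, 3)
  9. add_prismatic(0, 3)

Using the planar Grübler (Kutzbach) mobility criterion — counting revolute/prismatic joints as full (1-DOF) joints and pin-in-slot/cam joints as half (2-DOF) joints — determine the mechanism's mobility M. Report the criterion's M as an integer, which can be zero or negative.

ground; <1,0,0>
#1 <2,0,0>
C:1↔0 J2 <2,0,1>
#2 <3,0,1>
P:0↔2 J1 <3,1,1>
P:1↔2 J1 <3,2,1>
#3 <4,2,1>
PS:2↔3 J2 <4,2,2>
C:1↔3 J2 <4,2,3>
P:0↔3 J1 <4,3,3>
3×3 − 2×3 − 1×3 = 0

M = 0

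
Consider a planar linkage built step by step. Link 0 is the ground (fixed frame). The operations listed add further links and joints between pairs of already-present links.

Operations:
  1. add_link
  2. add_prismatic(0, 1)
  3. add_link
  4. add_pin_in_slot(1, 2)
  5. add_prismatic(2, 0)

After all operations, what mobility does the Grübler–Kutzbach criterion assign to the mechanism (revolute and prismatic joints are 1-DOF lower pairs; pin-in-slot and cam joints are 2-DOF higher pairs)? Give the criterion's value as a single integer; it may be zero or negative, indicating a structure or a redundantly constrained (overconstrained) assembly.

M = 1

L=1 J1=0 J2=0
add link → L=2 J1=0 J2=0
P@0,1 dof=1 J1 → L=2 J1=1 J2=0
add link → L=3 J1=1 J2=0
PS@1,2 dof=2 J2 → L=3 J1=1 J2=1
P@2,0 dof=1 J1 → L=3 J1=2 J2=1
M=3(L−1)−2J1−J2=3·2−2·2−1=1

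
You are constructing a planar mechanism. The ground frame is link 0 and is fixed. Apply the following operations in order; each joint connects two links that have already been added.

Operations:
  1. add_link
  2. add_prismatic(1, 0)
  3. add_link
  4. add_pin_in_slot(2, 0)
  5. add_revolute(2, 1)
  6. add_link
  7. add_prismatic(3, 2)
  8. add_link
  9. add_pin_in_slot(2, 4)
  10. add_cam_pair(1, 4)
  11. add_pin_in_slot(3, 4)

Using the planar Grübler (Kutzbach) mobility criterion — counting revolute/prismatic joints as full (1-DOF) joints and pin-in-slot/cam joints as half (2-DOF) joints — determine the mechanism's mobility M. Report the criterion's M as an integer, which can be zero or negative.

link 0 = ground. State L|J1|J2 = 1|0|0
+link1  2|0|0
P(1,0) f=1→J1  2|1|0
+link2  3|1|0
PS(2,0) f=2→J2  3|1|1
R(2,1) f=1→J1  3|2|1
+link3  4|2|1
P(3,2) f=1→J1  4|3|1
+link4  5|3|1
PS(2,4) f=2→J2  5|3|2
C(1,4) f=2→J2  5|3|3
PS(3,4) f=2→J2  5|3|4
M = 3(5−1)−2·3−4 = 12−6−4 = 2

M = 2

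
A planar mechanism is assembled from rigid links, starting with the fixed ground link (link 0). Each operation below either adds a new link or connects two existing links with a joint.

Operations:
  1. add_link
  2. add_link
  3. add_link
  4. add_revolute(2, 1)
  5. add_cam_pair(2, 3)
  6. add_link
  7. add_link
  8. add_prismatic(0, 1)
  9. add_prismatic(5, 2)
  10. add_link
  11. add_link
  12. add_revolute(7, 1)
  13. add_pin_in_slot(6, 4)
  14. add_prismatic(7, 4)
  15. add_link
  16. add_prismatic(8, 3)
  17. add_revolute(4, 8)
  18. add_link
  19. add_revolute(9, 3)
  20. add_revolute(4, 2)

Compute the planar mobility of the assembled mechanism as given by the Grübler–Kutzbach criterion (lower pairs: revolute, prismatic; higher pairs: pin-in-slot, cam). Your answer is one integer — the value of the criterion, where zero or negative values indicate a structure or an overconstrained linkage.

ground; <1,0,0>
#1 <2,0,0>
#2 <3,0,0>
#3 <4,0,0>
R:2↔1 J1 <4,1,0>
C:2↔3 J2 <4,1,1>
#4 <5,1,1>
#5 <6,1,1>
P:0↔1 J1 <6,2,1>
P:5↔2 J1 <6,3,1>
#6 <7,3,1>
#7 <8,3,1>
R:7↔1 J1 <8,4,1>
PS:6↔4 J2 <8,4,2>
P:7↔4 J1 <8,5,2>
#8 <9,5,2>
P:8↔3 J1 <9,6,2>
R:4↔8 J1 <9,7,2>
#9 <10,7,2>
R:9↔3 J1 <10,8,2>
R:4↔2 J1 <10,9,2>
3×9 − 2×9 − 1×2 = 7

M = 7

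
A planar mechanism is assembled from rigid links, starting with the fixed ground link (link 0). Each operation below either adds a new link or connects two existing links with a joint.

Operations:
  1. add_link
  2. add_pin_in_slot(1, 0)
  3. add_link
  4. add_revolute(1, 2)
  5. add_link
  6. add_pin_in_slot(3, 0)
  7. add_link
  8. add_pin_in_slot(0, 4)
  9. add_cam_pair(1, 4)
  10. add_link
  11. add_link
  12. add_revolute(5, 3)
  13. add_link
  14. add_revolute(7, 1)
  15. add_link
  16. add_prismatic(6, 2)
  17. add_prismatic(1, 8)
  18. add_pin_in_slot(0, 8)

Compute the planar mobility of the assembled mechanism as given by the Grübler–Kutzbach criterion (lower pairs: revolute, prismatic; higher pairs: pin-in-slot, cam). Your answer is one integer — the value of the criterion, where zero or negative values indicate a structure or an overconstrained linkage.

M = 9

ground; <1,0,0>
#1 <2,0,0>
PS:1↔0 J2 <2,0,1>
#2 <3,0,1>
R:1↔2 J1 <3,1,1>
#3 <4,1,1>
PS:3↔0 J2 <4,1,2>
#4 <5,1,2>
PS:0↔4 J2 <5,1,3>
C:1↔4 J2 <5,1,4>
#5 <6,1,4>
#6 <7,1,4>
R:5↔3 J1 <7,2,4>
#7 <8,2,4>
R:7↔1 J1 <8,3,4>
#8 <9,3,4>
P:6↔2 J1 <9,4,4>
P:1↔8 J1 <9,5,4>
PS:0↔8 J2 <9,5,5>
3×8 − 2×5 − 1×5 = 9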